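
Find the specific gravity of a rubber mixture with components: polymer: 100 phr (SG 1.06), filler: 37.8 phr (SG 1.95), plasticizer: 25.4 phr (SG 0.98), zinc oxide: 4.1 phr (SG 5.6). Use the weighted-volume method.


Sum of weights = 167.3
Volume contributions:
  polymer: 100/1.06 = 94.3396
  filler: 37.8/1.95 = 19.3846
  plasticizer: 25.4/0.98 = 25.9184
  zinc oxide: 4.1/5.6 = 0.7321
Sum of volumes = 140.3747
SG = 167.3 / 140.3747 = 1.192

SG = 1.192


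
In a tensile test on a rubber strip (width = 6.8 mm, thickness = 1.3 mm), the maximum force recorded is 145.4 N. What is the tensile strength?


Area = width * thickness = 6.8 * 1.3 = 8.84 mm^2
TS = force / area = 145.4 / 8.84 = 16.45 MPa

16.45 MPa


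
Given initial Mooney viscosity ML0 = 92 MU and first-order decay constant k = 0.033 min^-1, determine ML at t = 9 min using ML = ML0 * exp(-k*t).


ML = ML0 * exp(-k * t)
ML = 92 * exp(-0.033 * 9)
ML = 92 * 0.7430
ML = 68.36 MU

68.36 MU


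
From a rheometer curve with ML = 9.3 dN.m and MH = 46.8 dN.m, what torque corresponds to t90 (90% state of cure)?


M90 = ML + 0.9 * (MH - ML)
M90 = 9.3 + 0.9 * (46.8 - 9.3)
M90 = 9.3 + 0.9 * 37.5
M90 = 43.05 dN.m

43.05 dN.m


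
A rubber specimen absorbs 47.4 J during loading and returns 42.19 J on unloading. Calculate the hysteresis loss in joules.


Hysteresis loss = loading - unloading
= 47.4 - 42.19
= 5.21 J

5.21 J


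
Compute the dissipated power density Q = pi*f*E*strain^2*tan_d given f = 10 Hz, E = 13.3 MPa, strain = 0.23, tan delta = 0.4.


Q = pi * f * E * strain^2 * tan_d
= pi * 10 * 13.3 * 0.23^2 * 0.4
= pi * 10 * 13.3 * 0.0529 * 0.4
= 8.8413

Q = 8.8413


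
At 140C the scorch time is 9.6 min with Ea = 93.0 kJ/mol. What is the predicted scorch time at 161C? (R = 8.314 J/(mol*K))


Convert temperatures: T1 = 140 + 273.15 = 413.15 K, T2 = 161 + 273.15 = 434.15 K
ts2_new = 9.6 * exp(93000 / 8.314 * (1/434.15 - 1/413.15))
1/T2 - 1/T1 = -1.1708e-04
ts2_new = 2.59 min

2.59 min


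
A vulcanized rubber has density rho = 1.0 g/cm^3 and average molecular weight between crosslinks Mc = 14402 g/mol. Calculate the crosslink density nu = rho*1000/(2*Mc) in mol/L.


nu = rho * 1000 / (2 * Mc)
nu = 1.0 * 1000 / (2 * 14402)
nu = 1000.0 / 28804
nu = 0.0347 mol/L

0.0347 mol/L


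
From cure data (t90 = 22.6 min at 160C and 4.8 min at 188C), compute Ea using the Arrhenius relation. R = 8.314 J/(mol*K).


T1 = 433.15 K, T2 = 461.15 K
1/T1 - 1/T2 = 1.4018e-04
ln(t1/t2) = ln(22.6/4.8) = 1.5493
Ea = 8.314 * 1.5493 / 1.4018e-04 = 91891.9714 J/mol
Ea = 91.89 kJ/mol

91.89 kJ/mol


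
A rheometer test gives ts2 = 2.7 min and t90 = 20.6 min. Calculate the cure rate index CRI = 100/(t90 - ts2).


CRI = 100 / (t90 - ts2)
= 100 / (20.6 - 2.7)
= 100 / 17.9
= 5.59 min^-1

5.59 min^-1


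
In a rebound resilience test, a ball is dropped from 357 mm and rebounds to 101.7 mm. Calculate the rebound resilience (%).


Resilience = h_rebound / h_drop * 100
= 101.7 / 357 * 100
= 28.5%

28.5%


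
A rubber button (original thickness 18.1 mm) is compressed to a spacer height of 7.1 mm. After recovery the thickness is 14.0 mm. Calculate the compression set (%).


CS = (t0 - recovered) / (t0 - ts) * 100
= (18.1 - 14.0) / (18.1 - 7.1) * 100
= 4.1 / 11.0 * 100
= 37.3%

37.3%


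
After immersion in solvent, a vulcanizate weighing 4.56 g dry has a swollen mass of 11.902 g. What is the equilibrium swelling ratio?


Q = W_swollen / W_dry
Q = 11.902 / 4.56
Q = 2.61

Q = 2.61


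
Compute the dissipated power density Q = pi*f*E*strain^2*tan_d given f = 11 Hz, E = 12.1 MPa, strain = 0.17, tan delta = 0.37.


Q = pi * f * E * strain^2 * tan_d
= pi * 11 * 12.1 * 0.17^2 * 0.37
= pi * 11 * 12.1 * 0.0289 * 0.37
= 4.4712

Q = 4.4712


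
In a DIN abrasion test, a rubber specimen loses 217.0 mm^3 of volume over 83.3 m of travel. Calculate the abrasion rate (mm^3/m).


Rate = volume_loss / distance
= 217.0 / 83.3
= 2.605 mm^3/m

2.605 mm^3/m


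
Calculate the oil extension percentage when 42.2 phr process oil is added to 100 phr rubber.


Oil % = oil / (100 + oil) * 100
= 42.2 / (100 + 42.2) * 100
= 42.2 / 142.2 * 100
= 29.68%

29.68%


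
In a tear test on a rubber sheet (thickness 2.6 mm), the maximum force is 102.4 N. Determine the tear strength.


Tear strength = force / thickness
= 102.4 / 2.6
= 39.38 N/mm

39.38 N/mm


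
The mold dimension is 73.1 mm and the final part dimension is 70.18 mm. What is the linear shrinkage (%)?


Shrinkage = (mold - part) / mold * 100
= (73.1 - 70.18) / 73.1 * 100
= 2.92 / 73.1 * 100
= 3.99%

3.99%


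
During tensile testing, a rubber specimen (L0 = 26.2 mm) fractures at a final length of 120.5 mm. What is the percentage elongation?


Elongation = (Lf - L0) / L0 * 100
= (120.5 - 26.2) / 26.2 * 100
= 94.3 / 26.2 * 100
= 359.9%

359.9%


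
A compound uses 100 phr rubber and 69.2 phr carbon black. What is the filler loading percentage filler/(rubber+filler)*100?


Filler % = filler / (rubber + filler) * 100
= 69.2 / (100 + 69.2) * 100
= 69.2 / 169.2 * 100
= 40.9%

40.9%


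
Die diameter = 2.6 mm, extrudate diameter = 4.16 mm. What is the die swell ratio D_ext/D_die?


Die swell ratio = D_extrudate / D_die
= 4.16 / 2.6
= 1.6

Die swell = 1.6


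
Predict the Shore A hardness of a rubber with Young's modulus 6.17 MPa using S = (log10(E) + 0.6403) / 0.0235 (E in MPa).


log10(E) = 0.0235*S - 0.6403  =>  S = (log10(E) + 0.6403) / 0.0235
log10(6.17) = 0.790285
S = (0.790285 + 0.6403) / 0.0235 = 1.430585 / 0.0235
S = 60.9

Shore A = 60.9


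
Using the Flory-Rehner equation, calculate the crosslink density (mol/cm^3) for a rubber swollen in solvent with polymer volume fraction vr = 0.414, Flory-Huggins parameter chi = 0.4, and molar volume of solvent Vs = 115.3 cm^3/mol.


ln(1 - vr) = ln(1 - 0.414) = -0.5344
Numerator = -((-0.5344) + 0.414 + 0.4 * 0.414^2) = 0.0519
Denominator = 115.3 * (0.414^(1/3) - 0.414/2) = 62.0665
nu = 0.0519 / 62.0665 = 8.3583e-04 mol/cm^3

8.3583e-04 mol/cm^3


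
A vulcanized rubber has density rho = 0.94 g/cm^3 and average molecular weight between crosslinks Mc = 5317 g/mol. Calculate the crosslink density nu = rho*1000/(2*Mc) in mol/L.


nu = rho * 1000 / (2 * Mc)
nu = 0.94 * 1000 / (2 * 5317)
nu = 940.0 / 10634
nu = 0.0884 mol/L

0.0884 mol/L


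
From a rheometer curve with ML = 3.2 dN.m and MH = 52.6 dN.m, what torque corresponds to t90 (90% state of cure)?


M90 = ML + 0.9 * (MH - ML)
M90 = 3.2 + 0.9 * (52.6 - 3.2)
M90 = 3.2 + 0.9 * 49.4
M90 = 47.66 dN.m

47.66 dN.m


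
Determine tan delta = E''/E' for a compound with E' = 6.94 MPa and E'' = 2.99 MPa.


tan delta = E'' / E'
= 2.99 / 6.94
= 0.4308

tan delta = 0.4308


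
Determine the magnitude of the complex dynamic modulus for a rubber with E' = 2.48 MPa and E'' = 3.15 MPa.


|E*| = sqrt(E'^2 + E''^2)
= sqrt(2.48^2 + 3.15^2)
= sqrt(6.1504 + 9.9225)
= 4.009 MPa

4.009 MPa


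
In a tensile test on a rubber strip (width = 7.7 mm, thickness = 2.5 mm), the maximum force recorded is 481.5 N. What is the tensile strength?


Area = width * thickness = 7.7 * 2.5 = 19.25 mm^2
TS = force / area = 481.5 / 19.25 = 25.01 MPa

25.01 MPa


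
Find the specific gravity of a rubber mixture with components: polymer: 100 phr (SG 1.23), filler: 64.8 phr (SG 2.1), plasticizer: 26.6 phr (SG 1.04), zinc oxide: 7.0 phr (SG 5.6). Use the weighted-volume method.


Sum of weights = 198.4
Volume contributions:
  polymer: 100/1.23 = 81.3008
  filler: 64.8/2.1 = 30.8571
  plasticizer: 26.6/1.04 = 25.5769
  zinc oxide: 7.0/5.6 = 1.2500
Sum of volumes = 138.9849
SG = 198.4 / 138.9849 = 1.427

SG = 1.427


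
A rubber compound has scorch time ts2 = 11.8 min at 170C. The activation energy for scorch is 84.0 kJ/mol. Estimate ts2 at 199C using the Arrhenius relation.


Convert temperatures: T1 = 170 + 273.15 = 443.15 K, T2 = 199 + 273.15 = 472.15 K
ts2_new = 11.8 * exp(84000 / 8.314 * (1/472.15 - 1/443.15))
1/T2 - 1/T1 = -1.3860e-04
ts2_new = 2.91 min

2.91 min


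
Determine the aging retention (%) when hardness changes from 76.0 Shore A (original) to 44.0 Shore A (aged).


Retention = aged / original * 100
= 44.0 / 76.0 * 100
= 57.9%

57.9%


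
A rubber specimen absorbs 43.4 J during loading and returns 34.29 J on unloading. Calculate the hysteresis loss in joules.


Hysteresis loss = loading - unloading
= 43.4 - 34.29
= 9.11 J

9.11 J


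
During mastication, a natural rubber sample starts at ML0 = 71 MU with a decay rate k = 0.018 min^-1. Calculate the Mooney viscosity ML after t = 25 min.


ML = ML0 * exp(-k * t)
ML = 71 * exp(-0.018 * 25)
ML = 71 * 0.6376
ML = 45.27 MU

45.27 MU


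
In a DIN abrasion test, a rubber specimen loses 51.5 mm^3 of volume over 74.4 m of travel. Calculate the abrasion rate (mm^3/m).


Rate = volume_loss / distance
= 51.5 / 74.4
= 0.692 mm^3/m

0.692 mm^3/m


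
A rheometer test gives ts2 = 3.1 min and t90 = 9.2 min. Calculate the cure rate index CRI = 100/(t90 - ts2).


CRI = 100 / (t90 - ts2)
= 100 / (9.2 - 3.1)
= 100 / 6.1
= 16.39 min^-1

16.39 min^-1


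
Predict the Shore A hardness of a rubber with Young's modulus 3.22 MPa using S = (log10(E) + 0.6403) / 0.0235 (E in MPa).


log10(E) = 0.0235*S - 0.6403  =>  S = (log10(E) + 0.6403) / 0.0235
log10(3.22) = 0.507856
S = (0.507856 + 0.6403) / 0.0235 = 1.148156 / 0.0235
S = 48.9

Shore A = 48.9


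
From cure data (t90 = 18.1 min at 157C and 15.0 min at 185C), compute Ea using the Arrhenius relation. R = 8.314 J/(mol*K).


T1 = 430.15 K, T2 = 458.15 K
1/T1 - 1/T2 = 1.4208e-04
ln(t1/t2) = ln(18.1/15.0) = 0.1879
Ea = 8.314 * 0.1879 / 1.4208e-04 = 10993.0434 J/mol
Ea = 10.99 kJ/mol

10.99 kJ/mol


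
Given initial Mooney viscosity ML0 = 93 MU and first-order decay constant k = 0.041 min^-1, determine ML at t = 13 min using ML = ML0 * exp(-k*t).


ML = ML0 * exp(-k * t)
ML = 93 * exp(-0.041 * 13)
ML = 93 * 0.5868
ML = 54.58 MU

54.58 MU


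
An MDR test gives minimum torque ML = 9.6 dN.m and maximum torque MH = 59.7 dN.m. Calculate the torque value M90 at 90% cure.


M90 = ML + 0.9 * (MH - ML)
M90 = 9.6 + 0.9 * (59.7 - 9.6)
M90 = 9.6 + 0.9 * 50.1
M90 = 54.69 dN.m

54.69 dN.m


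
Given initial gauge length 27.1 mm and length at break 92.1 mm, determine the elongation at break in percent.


Elongation = (Lf - L0) / L0 * 100
= (92.1 - 27.1) / 27.1 * 100
= 65.0 / 27.1 * 100
= 239.9%

239.9%


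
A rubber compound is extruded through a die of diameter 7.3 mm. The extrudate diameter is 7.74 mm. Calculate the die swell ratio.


Die swell ratio = D_extrudate / D_die
= 7.74 / 7.3
= 1.06

Die swell = 1.06


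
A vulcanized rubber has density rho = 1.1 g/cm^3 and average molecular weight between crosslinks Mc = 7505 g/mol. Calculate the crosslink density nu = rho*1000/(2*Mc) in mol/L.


nu = rho * 1000 / (2 * Mc)
nu = 1.1 * 1000 / (2 * 7505)
nu = 1100.0 / 15010
nu = 0.0733 mol/L

0.0733 mol/L


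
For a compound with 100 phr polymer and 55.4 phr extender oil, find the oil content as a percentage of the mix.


Oil % = oil / (100 + oil) * 100
= 55.4 / (100 + 55.4) * 100
= 55.4 / 155.4 * 100
= 35.65%

35.65%


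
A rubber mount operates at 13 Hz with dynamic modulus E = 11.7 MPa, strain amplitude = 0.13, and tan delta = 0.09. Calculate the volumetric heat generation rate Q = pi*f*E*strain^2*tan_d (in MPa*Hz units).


Q = pi * f * E * strain^2 * tan_d
= pi * 13 * 11.7 * 0.13^2 * 0.09
= pi * 13 * 11.7 * 0.0169 * 0.09
= 0.7268

Q = 0.7268


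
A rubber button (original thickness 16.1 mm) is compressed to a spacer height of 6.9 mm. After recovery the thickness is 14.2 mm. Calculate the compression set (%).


CS = (t0 - recovered) / (t0 - ts) * 100
= (16.1 - 14.2) / (16.1 - 6.9) * 100
= 1.9 / 9.2 * 100
= 20.7%

20.7%


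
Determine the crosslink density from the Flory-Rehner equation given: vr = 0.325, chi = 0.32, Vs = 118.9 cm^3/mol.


ln(1 - vr) = ln(1 - 0.325) = -0.3930
Numerator = -((-0.3930) + 0.325 + 0.32 * 0.325^2) = 0.0342
Denominator = 118.9 * (0.325^(1/3) - 0.325/2) = 62.4266
nu = 0.0342 / 62.4266 = 5.4853e-04 mol/cm^3

5.4853e-04 mol/cm^3


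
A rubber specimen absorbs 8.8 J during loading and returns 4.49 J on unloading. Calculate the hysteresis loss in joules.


Hysteresis loss = loading - unloading
= 8.8 - 4.49
= 4.31 J

4.31 J


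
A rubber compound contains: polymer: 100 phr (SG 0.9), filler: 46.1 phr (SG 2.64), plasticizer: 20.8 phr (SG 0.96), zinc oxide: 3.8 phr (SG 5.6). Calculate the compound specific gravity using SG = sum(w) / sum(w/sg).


Sum of weights = 170.7
Volume contributions:
  polymer: 100/0.9 = 111.1111
  filler: 46.1/2.64 = 17.4621
  plasticizer: 20.8/0.96 = 21.6667
  zinc oxide: 3.8/5.6 = 0.6786
Sum of volumes = 150.9185
SG = 170.7 / 150.9185 = 1.131

SG = 1.131


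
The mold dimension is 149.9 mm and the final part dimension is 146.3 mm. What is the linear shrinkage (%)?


Shrinkage = (mold - part) / mold * 100
= (149.9 - 146.3) / 149.9 * 100
= 3.6 / 149.9 * 100
= 2.4%

2.4%


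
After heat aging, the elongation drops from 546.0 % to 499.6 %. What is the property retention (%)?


Retention = aged / original * 100
= 499.6 / 546.0 * 100
= 91.5%

91.5%


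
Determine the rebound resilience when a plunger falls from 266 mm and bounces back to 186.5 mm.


Resilience = h_rebound / h_drop * 100
= 186.5 / 266 * 100
= 70.1%

70.1%


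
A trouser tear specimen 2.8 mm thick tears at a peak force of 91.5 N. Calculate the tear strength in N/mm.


Tear strength = force / thickness
= 91.5 / 2.8
= 32.68 N/mm

32.68 N/mm


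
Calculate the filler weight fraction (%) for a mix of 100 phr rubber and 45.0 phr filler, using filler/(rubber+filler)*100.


Filler % = filler / (rubber + filler) * 100
= 45.0 / (100 + 45.0) * 100
= 45.0 / 145.0 * 100
= 31.03%

31.03%


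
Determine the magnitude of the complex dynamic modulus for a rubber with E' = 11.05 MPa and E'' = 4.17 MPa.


|E*| = sqrt(E'^2 + E''^2)
= sqrt(11.05^2 + 4.17^2)
= sqrt(122.1025 + 17.3889)
= 11.811 MPa

11.811 MPa


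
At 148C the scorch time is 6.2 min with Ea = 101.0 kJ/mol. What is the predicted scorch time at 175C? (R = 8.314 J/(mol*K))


Convert temperatures: T1 = 148 + 273.15 = 421.15 K, T2 = 175 + 273.15 = 448.15 K
ts2_new = 6.2 * exp(101000 / 8.314 * (1/448.15 - 1/421.15))
1/T2 - 1/T1 = -1.4306e-04
ts2_new = 1.09 min

1.09 min


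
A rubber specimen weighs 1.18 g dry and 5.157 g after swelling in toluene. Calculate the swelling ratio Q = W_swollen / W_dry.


Q = W_swollen / W_dry
Q = 5.157 / 1.18
Q = 4.37

Q = 4.37


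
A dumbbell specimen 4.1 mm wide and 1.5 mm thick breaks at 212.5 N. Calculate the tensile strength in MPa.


Area = width * thickness = 4.1 * 1.5 = 6.15 mm^2
TS = force / area = 212.5 / 6.15 = 34.55 MPa

34.55 MPa


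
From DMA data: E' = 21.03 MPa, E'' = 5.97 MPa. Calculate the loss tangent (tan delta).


tan delta = E'' / E'
= 5.97 / 21.03
= 0.2839

tan delta = 0.2839


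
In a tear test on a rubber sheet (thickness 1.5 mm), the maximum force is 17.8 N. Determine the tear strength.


Tear strength = force / thickness
= 17.8 / 1.5
= 11.87 N/mm

11.87 N/mm


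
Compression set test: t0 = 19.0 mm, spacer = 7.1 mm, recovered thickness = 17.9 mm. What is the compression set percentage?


CS = (t0 - recovered) / (t0 - ts) * 100
= (19.0 - 17.9) / (19.0 - 7.1) * 100
= 1.1 / 11.9 * 100
= 9.2%

9.2%


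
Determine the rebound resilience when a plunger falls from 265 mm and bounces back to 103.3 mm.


Resilience = h_rebound / h_drop * 100
= 103.3 / 265 * 100
= 39.0%

39.0%


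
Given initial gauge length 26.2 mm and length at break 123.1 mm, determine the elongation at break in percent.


Elongation = (Lf - L0) / L0 * 100
= (123.1 - 26.2) / 26.2 * 100
= 96.9 / 26.2 * 100
= 369.8%

369.8%


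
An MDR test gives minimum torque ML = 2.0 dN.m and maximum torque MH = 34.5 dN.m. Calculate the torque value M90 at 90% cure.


M90 = ML + 0.9 * (MH - ML)
M90 = 2.0 + 0.9 * (34.5 - 2.0)
M90 = 2.0 + 0.9 * 32.5
M90 = 31.25 dN.m

31.25 dN.m


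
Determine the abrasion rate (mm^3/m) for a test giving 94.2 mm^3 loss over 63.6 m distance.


Rate = volume_loss / distance
= 94.2 / 63.6
= 1.481 mm^3/m

1.481 mm^3/m


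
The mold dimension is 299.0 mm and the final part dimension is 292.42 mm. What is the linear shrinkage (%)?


Shrinkage = (mold - part) / mold * 100
= (299.0 - 292.42) / 299.0 * 100
= 6.58 / 299.0 * 100
= 2.2%

2.2%


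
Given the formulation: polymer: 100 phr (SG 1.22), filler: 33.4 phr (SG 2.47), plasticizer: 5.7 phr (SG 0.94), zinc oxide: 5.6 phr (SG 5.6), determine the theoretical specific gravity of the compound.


Sum of weights = 144.7
Volume contributions:
  polymer: 100/1.22 = 81.9672
  filler: 33.4/2.47 = 13.5223
  plasticizer: 5.7/0.94 = 6.0638
  zinc oxide: 5.6/5.6 = 1.0000
Sum of volumes = 102.5533
SG = 144.7 / 102.5533 = 1.411

SG = 1.411


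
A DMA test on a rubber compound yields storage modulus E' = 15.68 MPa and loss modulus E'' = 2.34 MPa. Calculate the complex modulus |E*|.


|E*| = sqrt(E'^2 + E''^2)
= sqrt(15.68^2 + 2.34^2)
= sqrt(245.8624 + 5.4756)
= 15.854 MPa

15.854 MPa


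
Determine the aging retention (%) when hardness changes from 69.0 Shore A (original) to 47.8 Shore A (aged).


Retention = aged / original * 100
= 47.8 / 69.0 * 100
= 69.3%

69.3%


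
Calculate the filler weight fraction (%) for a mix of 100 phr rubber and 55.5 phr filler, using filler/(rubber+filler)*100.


Filler % = filler / (rubber + filler) * 100
= 55.5 / (100 + 55.5) * 100
= 55.5 / 155.5 * 100
= 35.69%

35.69%


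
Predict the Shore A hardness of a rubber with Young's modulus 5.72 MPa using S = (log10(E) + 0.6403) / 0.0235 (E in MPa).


log10(E) = 0.0235*S - 0.6403  =>  S = (log10(E) + 0.6403) / 0.0235
log10(5.72) = 0.757396
S = (0.757396 + 0.6403) / 0.0235 = 1.397696 / 0.0235
S = 59.5

Shore A = 59.5


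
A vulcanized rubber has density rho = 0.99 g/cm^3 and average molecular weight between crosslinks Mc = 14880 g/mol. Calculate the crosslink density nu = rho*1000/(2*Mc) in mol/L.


nu = rho * 1000 / (2 * Mc)
nu = 0.99 * 1000 / (2 * 14880)
nu = 990.0 / 29760
nu = 0.0333 mol/L

0.0333 mol/L


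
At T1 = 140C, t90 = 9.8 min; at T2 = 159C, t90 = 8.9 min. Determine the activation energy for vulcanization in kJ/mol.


T1 = 413.15 K, T2 = 432.15 K
1/T1 - 1/T2 = 1.0642e-04
ln(t1/t2) = ln(9.8/8.9) = 0.0963
Ea = 8.314 * 0.0963 / 1.0642e-04 = 7526.0180 J/mol
Ea = 7.53 kJ/mol

7.53 kJ/mol


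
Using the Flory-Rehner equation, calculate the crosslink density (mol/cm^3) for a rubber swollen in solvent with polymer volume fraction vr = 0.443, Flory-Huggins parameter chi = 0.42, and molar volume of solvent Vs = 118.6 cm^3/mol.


ln(1 - vr) = ln(1 - 0.443) = -0.5852
Numerator = -((-0.5852) + 0.443 + 0.42 * 0.443^2) = 0.0598
Denominator = 118.6 * (0.443^(1/3) - 0.443/2) = 64.1407
nu = 0.0598 / 64.1407 = 9.3179e-04 mol/cm^3

9.3179e-04 mol/cm^3


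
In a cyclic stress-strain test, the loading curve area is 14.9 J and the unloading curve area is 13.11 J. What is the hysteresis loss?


Hysteresis loss = loading - unloading
= 14.9 - 13.11
= 1.79 J

1.79 J


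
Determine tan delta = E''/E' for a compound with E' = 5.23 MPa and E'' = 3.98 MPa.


tan delta = E'' / E'
= 3.98 / 5.23
= 0.761

tan delta = 0.761


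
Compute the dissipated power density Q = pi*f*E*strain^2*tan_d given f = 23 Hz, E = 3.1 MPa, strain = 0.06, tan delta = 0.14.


Q = pi * f * E * strain^2 * tan_d
= pi * 23 * 3.1 * 0.06^2 * 0.14
= pi * 23 * 3.1 * 0.0036 * 0.14
= 0.1129

Q = 0.1129


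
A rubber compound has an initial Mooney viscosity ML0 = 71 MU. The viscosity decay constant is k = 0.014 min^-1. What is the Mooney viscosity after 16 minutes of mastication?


ML = ML0 * exp(-k * t)
ML = 71 * exp(-0.014 * 16)
ML = 71 * 0.7993
ML = 56.75 MU

56.75 MU


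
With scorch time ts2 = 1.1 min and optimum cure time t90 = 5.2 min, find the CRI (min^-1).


CRI = 100 / (t90 - ts2)
= 100 / (5.2 - 1.1)
= 100 / 4.1
= 24.39 min^-1

24.39 min^-1


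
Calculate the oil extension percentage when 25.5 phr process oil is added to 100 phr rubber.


Oil % = oil / (100 + oil) * 100
= 25.5 / (100 + 25.5) * 100
= 25.5 / 125.5 * 100
= 20.32%

20.32%


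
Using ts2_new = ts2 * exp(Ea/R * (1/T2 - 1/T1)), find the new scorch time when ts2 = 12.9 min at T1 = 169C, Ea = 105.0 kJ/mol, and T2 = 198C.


Convert temperatures: T1 = 169 + 273.15 = 442.15 K, T2 = 198 + 273.15 = 471.15 K
ts2_new = 12.9 * exp(105000 / 8.314 * (1/471.15 - 1/442.15))
1/T2 - 1/T1 = -1.3921e-04
ts2_new = 2.22 min

2.22 min


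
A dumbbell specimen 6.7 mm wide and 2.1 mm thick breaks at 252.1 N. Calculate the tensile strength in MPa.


Area = width * thickness = 6.7 * 2.1 = 14.07 mm^2
TS = force / area = 252.1 / 14.07 = 17.92 MPa

17.92 MPa


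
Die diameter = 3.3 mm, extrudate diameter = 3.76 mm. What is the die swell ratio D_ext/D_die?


Die swell ratio = D_extrudate / D_die
= 3.76 / 3.3
= 1.139

Die swell = 1.139


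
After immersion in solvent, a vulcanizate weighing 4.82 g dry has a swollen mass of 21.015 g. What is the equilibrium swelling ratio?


Q = W_swollen / W_dry
Q = 21.015 / 4.82
Q = 4.36

Q = 4.36


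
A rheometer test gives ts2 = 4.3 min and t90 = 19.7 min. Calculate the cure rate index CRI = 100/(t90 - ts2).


CRI = 100 / (t90 - ts2)
= 100 / (19.7 - 4.3)
= 100 / 15.4
= 6.49 min^-1

6.49 min^-1


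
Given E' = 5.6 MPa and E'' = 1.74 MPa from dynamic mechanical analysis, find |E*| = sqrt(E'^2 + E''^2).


|E*| = sqrt(E'^2 + E''^2)
= sqrt(5.6^2 + 1.74^2)
= sqrt(31.3600 + 3.0276)
= 5.864 MPa

5.864 MPa


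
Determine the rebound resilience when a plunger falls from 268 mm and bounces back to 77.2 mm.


Resilience = h_rebound / h_drop * 100
= 77.2 / 268 * 100
= 28.8%

28.8%


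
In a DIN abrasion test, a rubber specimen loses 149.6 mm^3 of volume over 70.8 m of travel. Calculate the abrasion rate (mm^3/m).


Rate = volume_loss / distance
= 149.6 / 70.8
= 2.113 mm^3/m

2.113 mm^3/m


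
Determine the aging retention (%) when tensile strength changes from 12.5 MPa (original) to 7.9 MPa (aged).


Retention = aged / original * 100
= 7.9 / 12.5 * 100
= 63.2%

63.2%


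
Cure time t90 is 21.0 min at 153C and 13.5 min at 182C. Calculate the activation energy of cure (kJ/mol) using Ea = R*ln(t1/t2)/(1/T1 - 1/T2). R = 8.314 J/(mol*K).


T1 = 426.15 K, T2 = 455.15 K
1/T1 - 1/T2 = 1.4951e-04
ln(t1/t2) = ln(21.0/13.5) = 0.4418
Ea = 8.314 * 0.4418 / 1.4951e-04 = 24568.9710 J/mol
Ea = 24.57 kJ/mol

24.57 kJ/mol


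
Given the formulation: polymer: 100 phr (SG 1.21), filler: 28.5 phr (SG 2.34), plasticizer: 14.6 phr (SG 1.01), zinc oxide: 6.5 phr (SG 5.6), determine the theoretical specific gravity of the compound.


Sum of weights = 149.6
Volume contributions:
  polymer: 100/1.21 = 82.6446
  filler: 28.5/2.34 = 12.1795
  plasticizer: 14.6/1.01 = 14.4554
  zinc oxide: 6.5/5.6 = 1.1607
Sum of volumes = 110.4403
SG = 149.6 / 110.4403 = 1.355

SG = 1.355


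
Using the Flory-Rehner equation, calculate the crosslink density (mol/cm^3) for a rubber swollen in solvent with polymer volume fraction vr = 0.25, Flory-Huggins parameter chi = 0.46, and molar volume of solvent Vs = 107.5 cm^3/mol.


ln(1 - vr) = ln(1 - 0.25) = -0.2877
Numerator = -((-0.2877) + 0.25 + 0.46 * 0.25^2) = 0.0089
Denominator = 107.5 * (0.25^(1/3) - 0.25/2) = 54.2833
nu = 0.0089 / 54.2833 = 1.6455e-04 mol/cm^3

1.6455e-04 mol/cm^3


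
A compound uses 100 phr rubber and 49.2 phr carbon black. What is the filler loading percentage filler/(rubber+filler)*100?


Filler % = filler / (rubber + filler) * 100
= 49.2 / (100 + 49.2) * 100
= 49.2 / 149.2 * 100
= 32.98%

32.98%


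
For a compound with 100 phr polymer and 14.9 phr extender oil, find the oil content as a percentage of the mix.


Oil % = oil / (100 + oil) * 100
= 14.9 / (100 + 14.9) * 100
= 14.9 / 114.9 * 100
= 12.97%

12.97%


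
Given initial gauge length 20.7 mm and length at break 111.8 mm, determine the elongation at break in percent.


Elongation = (Lf - L0) / L0 * 100
= (111.8 - 20.7) / 20.7 * 100
= 91.1 / 20.7 * 100
= 440.1%

440.1%


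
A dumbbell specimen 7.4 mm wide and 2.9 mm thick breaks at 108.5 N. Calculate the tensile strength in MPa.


Area = width * thickness = 7.4 * 2.9 = 21.46 mm^2
TS = force / area = 108.5 / 21.46 = 5.06 MPa

5.06 MPa


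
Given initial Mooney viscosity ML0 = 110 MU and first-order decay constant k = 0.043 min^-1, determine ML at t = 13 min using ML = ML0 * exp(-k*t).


ML = ML0 * exp(-k * t)
ML = 110 * exp(-0.043 * 13)
ML = 110 * 0.5718
ML = 62.9 MU

62.9 MU


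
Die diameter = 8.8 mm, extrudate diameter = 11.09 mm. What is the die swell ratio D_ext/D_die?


Die swell ratio = D_extrudate / D_die
= 11.09 / 8.8
= 1.26

Die swell = 1.26


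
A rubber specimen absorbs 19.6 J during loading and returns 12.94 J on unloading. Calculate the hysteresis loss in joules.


Hysteresis loss = loading - unloading
= 19.6 - 12.94
= 6.66 J

6.66 J


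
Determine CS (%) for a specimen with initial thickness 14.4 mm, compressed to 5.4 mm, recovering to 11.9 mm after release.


CS = (t0 - recovered) / (t0 - ts) * 100
= (14.4 - 11.9) / (14.4 - 5.4) * 100
= 2.5 / 9.0 * 100
= 27.8%

27.8%


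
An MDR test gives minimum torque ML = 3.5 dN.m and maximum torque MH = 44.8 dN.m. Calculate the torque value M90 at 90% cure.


M90 = ML + 0.9 * (MH - ML)
M90 = 3.5 + 0.9 * (44.8 - 3.5)
M90 = 3.5 + 0.9 * 41.3
M90 = 40.67 dN.m

40.67 dN.m


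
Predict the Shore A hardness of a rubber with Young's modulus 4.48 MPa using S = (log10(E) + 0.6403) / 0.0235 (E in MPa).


log10(E) = 0.0235*S - 0.6403  =>  S = (log10(E) + 0.6403) / 0.0235
log10(4.48) = 0.651278
S = (0.651278 + 0.6403) / 0.0235 = 1.291578 / 0.0235
S = 55.0

Shore A = 55.0


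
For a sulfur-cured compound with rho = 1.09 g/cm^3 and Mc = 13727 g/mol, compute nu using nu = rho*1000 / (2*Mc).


nu = rho * 1000 / (2 * Mc)
nu = 1.09 * 1000 / (2 * 13727)
nu = 1090.0 / 27454
nu = 0.0397 mol/L

0.0397 mol/L


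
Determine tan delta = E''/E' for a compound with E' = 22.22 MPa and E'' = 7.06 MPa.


tan delta = E'' / E'
= 7.06 / 22.22
= 0.3177

tan delta = 0.3177


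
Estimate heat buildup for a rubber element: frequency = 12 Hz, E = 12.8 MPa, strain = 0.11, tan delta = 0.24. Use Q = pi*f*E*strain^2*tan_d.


Q = pi * f * E * strain^2 * tan_d
= pi * 12 * 12.8 * 0.11^2 * 0.24
= pi * 12 * 12.8 * 0.0121 * 0.24
= 1.4013

Q = 1.4013


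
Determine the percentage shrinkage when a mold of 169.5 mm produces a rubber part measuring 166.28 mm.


Shrinkage = (mold - part) / mold * 100
= (169.5 - 166.28) / 169.5 * 100
= 3.22 / 169.5 * 100
= 1.9%

1.9%


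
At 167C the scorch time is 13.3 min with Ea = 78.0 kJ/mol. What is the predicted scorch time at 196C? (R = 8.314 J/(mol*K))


Convert temperatures: T1 = 167 + 273.15 = 440.15 K, T2 = 196 + 273.15 = 469.15 K
ts2_new = 13.3 * exp(78000 / 8.314 * (1/469.15 - 1/440.15))
1/T2 - 1/T1 = -1.4044e-04
ts2_new = 3.56 min

3.56 min


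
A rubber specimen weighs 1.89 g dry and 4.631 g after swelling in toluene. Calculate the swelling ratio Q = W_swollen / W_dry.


Q = W_swollen / W_dry
Q = 4.631 / 1.89
Q = 2.45

Q = 2.45


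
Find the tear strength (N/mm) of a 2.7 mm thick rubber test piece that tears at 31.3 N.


Tear strength = force / thickness
= 31.3 / 2.7
= 11.59 N/mm

11.59 N/mm


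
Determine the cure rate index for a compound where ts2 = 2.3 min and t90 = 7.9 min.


CRI = 100 / (t90 - ts2)
= 100 / (7.9 - 2.3)
= 100 / 5.6
= 17.86 min^-1

17.86 min^-1


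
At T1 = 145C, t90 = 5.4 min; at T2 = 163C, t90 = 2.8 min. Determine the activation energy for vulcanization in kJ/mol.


T1 = 418.15 K, T2 = 436.15 K
1/T1 - 1/T2 = 9.8697e-05
ln(t1/t2) = ln(5.4/2.8) = 0.6568
Ea = 8.314 * 0.6568 / 9.8697e-05 = 55325.4692 J/mol
Ea = 55.33 kJ/mol

55.33 kJ/mol


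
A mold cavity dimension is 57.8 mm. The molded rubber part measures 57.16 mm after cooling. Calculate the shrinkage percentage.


Shrinkage = (mold - part) / mold * 100
= (57.8 - 57.16) / 57.8 * 100
= 0.64 / 57.8 * 100
= 1.11%

1.11%


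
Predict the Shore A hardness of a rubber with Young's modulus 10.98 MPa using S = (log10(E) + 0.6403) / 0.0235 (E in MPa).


log10(E) = 0.0235*S - 0.6403  =>  S = (log10(E) + 0.6403) / 0.0235
log10(10.98) = 1.040602
S = (1.040602 + 0.6403) / 0.0235 = 1.680902 / 0.0235
S = 71.5

Shore A = 71.5


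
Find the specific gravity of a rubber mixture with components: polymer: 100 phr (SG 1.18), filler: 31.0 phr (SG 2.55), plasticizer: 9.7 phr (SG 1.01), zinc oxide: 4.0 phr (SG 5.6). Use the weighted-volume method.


Sum of weights = 144.7
Volume contributions:
  polymer: 100/1.18 = 84.7458
  filler: 31.0/2.55 = 12.1569
  plasticizer: 9.7/1.01 = 9.6040
  zinc oxide: 4.0/5.6 = 0.7143
Sum of volumes = 107.2209
SG = 144.7 / 107.2209 = 1.35

SG = 1.35


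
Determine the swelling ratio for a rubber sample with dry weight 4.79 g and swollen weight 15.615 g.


Q = W_swollen / W_dry
Q = 15.615 / 4.79
Q = 3.26

Q = 3.26


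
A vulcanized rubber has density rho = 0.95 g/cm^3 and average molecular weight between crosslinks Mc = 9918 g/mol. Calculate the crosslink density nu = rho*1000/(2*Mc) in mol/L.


nu = rho * 1000 / (2 * Mc)
nu = 0.95 * 1000 / (2 * 9918)
nu = 950.0 / 19836
nu = 0.0479 mol/L

0.0479 mol/L


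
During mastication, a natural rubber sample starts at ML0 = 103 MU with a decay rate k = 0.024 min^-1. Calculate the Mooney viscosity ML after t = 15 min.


ML = ML0 * exp(-k * t)
ML = 103 * exp(-0.024 * 15)
ML = 103 * 0.6977
ML = 71.86 MU

71.86 MU


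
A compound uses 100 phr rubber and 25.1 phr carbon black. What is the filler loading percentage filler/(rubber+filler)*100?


Filler % = filler / (rubber + filler) * 100
= 25.1 / (100 + 25.1) * 100
= 25.1 / 125.1 * 100
= 20.06%

20.06%


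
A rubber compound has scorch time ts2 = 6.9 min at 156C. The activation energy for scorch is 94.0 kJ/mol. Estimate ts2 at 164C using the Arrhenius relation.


Convert temperatures: T1 = 156 + 273.15 = 429.15 K, T2 = 164 + 273.15 = 437.15 K
ts2_new = 6.9 * exp(94000 / 8.314 * (1/437.15 - 1/429.15))
1/T2 - 1/T1 = -4.2643e-05
ts2_new = 4.26 min

4.26 min


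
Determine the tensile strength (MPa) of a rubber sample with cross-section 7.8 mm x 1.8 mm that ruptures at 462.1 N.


Area = width * thickness = 7.8 * 1.8 = 14.04 mm^2
TS = force / area = 462.1 / 14.04 = 32.91 MPa

32.91 MPa


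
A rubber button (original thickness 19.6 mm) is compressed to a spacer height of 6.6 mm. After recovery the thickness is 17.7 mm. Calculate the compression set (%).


CS = (t0 - recovered) / (t0 - ts) * 100
= (19.6 - 17.7) / (19.6 - 6.6) * 100
= 1.9 / 13.0 * 100
= 14.6%

14.6%


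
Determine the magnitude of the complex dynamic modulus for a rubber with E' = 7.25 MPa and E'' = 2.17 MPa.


|E*| = sqrt(E'^2 + E''^2)
= sqrt(7.25^2 + 2.17^2)
= sqrt(52.5625 + 4.7089)
= 7.568 MPa

7.568 MPa


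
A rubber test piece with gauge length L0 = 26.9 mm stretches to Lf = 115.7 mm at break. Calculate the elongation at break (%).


Elongation = (Lf - L0) / L0 * 100
= (115.7 - 26.9) / 26.9 * 100
= 88.8 / 26.9 * 100
= 330.1%

330.1%


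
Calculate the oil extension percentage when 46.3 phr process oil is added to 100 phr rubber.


Oil % = oil / (100 + oil) * 100
= 46.3 / (100 + 46.3) * 100
= 46.3 / 146.3 * 100
= 31.65%

31.65%


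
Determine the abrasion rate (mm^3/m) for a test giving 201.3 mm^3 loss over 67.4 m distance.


Rate = volume_loss / distance
= 201.3 / 67.4
= 2.987 mm^3/m

2.987 mm^3/m


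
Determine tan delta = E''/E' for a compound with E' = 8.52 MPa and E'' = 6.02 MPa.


tan delta = E'' / E'
= 6.02 / 8.52
= 0.7066

tan delta = 0.7066


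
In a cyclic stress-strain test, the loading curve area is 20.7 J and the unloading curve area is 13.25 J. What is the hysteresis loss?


Hysteresis loss = loading - unloading
= 20.7 - 13.25
= 7.45 J

7.45 J


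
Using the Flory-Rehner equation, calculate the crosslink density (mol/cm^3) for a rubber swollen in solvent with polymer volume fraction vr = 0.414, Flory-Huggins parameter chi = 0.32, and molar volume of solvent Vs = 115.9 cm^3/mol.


ln(1 - vr) = ln(1 - 0.414) = -0.5344
Numerator = -((-0.5344) + 0.414 + 0.32 * 0.414^2) = 0.0656
Denominator = 115.9 * (0.414^(1/3) - 0.414/2) = 62.3894
nu = 0.0656 / 62.3894 = 0.0011 mol/cm^3

0.0011 mol/cm^3


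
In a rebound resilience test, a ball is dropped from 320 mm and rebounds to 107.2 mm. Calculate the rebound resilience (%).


Resilience = h_rebound / h_drop * 100
= 107.2 / 320 * 100
= 33.5%

33.5%


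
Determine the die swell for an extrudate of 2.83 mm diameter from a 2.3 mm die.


Die swell ratio = D_extrudate / D_die
= 2.83 / 2.3
= 1.23

Die swell = 1.23


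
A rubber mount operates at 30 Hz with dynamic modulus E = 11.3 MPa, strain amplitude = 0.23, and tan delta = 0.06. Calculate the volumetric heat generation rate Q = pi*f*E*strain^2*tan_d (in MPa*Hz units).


Q = pi * f * E * strain^2 * tan_d
= pi * 30 * 11.3 * 0.23^2 * 0.06
= pi * 30 * 11.3 * 0.0529 * 0.06
= 3.3803

Q = 3.3803


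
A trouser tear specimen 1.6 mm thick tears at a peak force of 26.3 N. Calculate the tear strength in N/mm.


Tear strength = force / thickness
= 26.3 / 1.6
= 16.44 N/mm

16.44 N/mm


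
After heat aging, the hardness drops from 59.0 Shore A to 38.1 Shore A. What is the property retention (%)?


Retention = aged / original * 100
= 38.1 / 59.0 * 100
= 64.6%

64.6%


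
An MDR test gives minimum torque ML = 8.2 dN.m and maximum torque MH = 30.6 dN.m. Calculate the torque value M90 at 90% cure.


M90 = ML + 0.9 * (MH - ML)
M90 = 8.2 + 0.9 * (30.6 - 8.2)
M90 = 8.2 + 0.9 * 22.4
M90 = 28.36 dN.m

28.36 dN.m


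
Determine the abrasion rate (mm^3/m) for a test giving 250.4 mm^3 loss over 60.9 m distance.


Rate = volume_loss / distance
= 250.4 / 60.9
= 4.112 mm^3/m

4.112 mm^3/m


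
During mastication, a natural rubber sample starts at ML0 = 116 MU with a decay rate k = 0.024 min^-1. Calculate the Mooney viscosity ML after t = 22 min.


ML = ML0 * exp(-k * t)
ML = 116 * exp(-0.024 * 22)
ML = 116 * 0.5898
ML = 68.41 MU

68.41 MU


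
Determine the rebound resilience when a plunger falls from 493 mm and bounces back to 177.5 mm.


Resilience = h_rebound / h_drop * 100
= 177.5 / 493 * 100
= 36.0%

36.0%


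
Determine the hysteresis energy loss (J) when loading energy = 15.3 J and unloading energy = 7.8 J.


Hysteresis loss = loading - unloading
= 15.3 - 7.8
= 7.5 J

7.5 J


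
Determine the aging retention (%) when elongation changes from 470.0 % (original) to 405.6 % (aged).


Retention = aged / original * 100
= 405.6 / 470.0 * 100
= 86.3%

86.3%


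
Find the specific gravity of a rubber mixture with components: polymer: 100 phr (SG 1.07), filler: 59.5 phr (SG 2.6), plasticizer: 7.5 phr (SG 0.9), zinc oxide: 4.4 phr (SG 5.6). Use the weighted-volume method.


Sum of weights = 171.4
Volume contributions:
  polymer: 100/1.07 = 93.4579
  filler: 59.5/2.6 = 22.8846
  plasticizer: 7.5/0.9 = 8.3333
  zinc oxide: 4.4/5.6 = 0.7857
Sum of volumes = 125.4616
SG = 171.4 / 125.4616 = 1.366

SG = 1.366


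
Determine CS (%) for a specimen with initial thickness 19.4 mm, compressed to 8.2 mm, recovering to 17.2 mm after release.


CS = (t0 - recovered) / (t0 - ts) * 100
= (19.4 - 17.2) / (19.4 - 8.2) * 100
= 2.2 / 11.2 * 100
= 19.6%

19.6%


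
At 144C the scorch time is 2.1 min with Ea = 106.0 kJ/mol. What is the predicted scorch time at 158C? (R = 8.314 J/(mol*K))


Convert temperatures: T1 = 144 + 273.15 = 417.15 K, T2 = 158 + 273.15 = 431.15 K
ts2_new = 2.1 * exp(106000 / 8.314 * (1/431.15 - 1/417.15))
1/T2 - 1/T1 = -7.7841e-05
ts2_new = 0.78 min

0.78 min


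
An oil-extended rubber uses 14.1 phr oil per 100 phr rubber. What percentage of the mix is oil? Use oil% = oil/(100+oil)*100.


Oil % = oil / (100 + oil) * 100
= 14.1 / (100 + 14.1) * 100
= 14.1 / 114.1 * 100
= 12.36%

12.36%


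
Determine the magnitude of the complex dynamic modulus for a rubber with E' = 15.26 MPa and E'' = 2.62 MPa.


|E*| = sqrt(E'^2 + E''^2)
= sqrt(15.26^2 + 2.62^2)
= sqrt(232.8676 + 6.8644)
= 15.483 MPa

15.483 MPa


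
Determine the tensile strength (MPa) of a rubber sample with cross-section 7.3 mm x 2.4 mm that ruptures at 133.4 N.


Area = width * thickness = 7.3 * 2.4 = 17.52 mm^2
TS = force / area = 133.4 / 17.52 = 7.61 MPa

7.61 MPa


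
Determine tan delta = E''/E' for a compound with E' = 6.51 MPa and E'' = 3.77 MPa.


tan delta = E'' / E'
= 3.77 / 6.51
= 0.5791

tan delta = 0.5791


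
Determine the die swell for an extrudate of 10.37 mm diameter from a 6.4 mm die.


Die swell ratio = D_extrudate / D_die
= 10.37 / 6.4
= 1.62

Die swell = 1.62


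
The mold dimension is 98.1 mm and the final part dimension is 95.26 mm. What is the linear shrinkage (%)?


Shrinkage = (mold - part) / mold * 100
= (98.1 - 95.26) / 98.1 * 100
= 2.84 / 98.1 * 100
= 2.9%

2.9%


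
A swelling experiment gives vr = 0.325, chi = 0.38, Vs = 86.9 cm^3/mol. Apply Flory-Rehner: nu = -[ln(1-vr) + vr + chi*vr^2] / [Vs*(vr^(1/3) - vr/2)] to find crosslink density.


ln(1 - vr) = ln(1 - 0.325) = -0.3930
Numerator = -((-0.3930) + 0.325 + 0.38 * 0.325^2) = 0.0279
Denominator = 86.9 * (0.325^(1/3) - 0.325/2) = 45.6255
nu = 0.0279 / 45.6255 = 6.1161e-04 mol/cm^3

6.1161e-04 mol/cm^3


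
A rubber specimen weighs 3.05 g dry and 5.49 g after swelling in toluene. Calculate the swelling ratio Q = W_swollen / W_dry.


Q = W_swollen / W_dry
Q = 5.49 / 3.05
Q = 1.8

Q = 1.8


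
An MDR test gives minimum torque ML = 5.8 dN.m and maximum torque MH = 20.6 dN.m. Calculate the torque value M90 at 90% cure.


M90 = ML + 0.9 * (MH - ML)
M90 = 5.8 + 0.9 * (20.6 - 5.8)
M90 = 5.8 + 0.9 * 14.8
M90 = 19.12 dN.m

19.12 dN.m


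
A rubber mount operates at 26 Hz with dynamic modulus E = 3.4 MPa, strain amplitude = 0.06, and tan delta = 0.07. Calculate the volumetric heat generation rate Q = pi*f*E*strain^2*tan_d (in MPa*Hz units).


Q = pi * f * E * strain^2 * tan_d
= pi * 26 * 3.4 * 0.06^2 * 0.07
= pi * 26 * 3.4 * 0.0036 * 0.07
= 0.0700

Q = 0.0700


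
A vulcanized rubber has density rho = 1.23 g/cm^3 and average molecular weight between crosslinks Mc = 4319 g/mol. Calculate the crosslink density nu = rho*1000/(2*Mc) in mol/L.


nu = rho * 1000 / (2 * Mc)
nu = 1.23 * 1000 / (2 * 4319)
nu = 1230.0 / 8638
nu = 0.1424 mol/L

0.1424 mol/L


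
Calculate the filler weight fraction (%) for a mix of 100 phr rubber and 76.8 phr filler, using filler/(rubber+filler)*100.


Filler % = filler / (rubber + filler) * 100
= 76.8 / (100 + 76.8) * 100
= 76.8 / 176.8 * 100
= 43.44%

43.44%


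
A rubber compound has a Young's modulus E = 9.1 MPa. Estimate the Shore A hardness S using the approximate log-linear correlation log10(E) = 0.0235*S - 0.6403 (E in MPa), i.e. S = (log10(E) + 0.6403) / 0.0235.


log10(E) = 0.0235*S - 0.6403  =>  S = (log10(E) + 0.6403) / 0.0235
log10(9.1) = 0.959041
S = (0.959041 + 0.6403) / 0.0235 = 1.599341 / 0.0235
S = 68.1

Shore A = 68.1


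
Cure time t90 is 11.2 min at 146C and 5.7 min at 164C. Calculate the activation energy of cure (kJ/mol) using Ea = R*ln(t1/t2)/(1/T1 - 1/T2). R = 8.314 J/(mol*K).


T1 = 419.15 K, T2 = 437.15 K
1/T1 - 1/T2 = 9.8236e-05
ln(t1/t2) = ln(11.2/5.7) = 0.6754
Ea = 8.314 * 0.6754 / 9.8236e-05 = 57164.8586 J/mol
Ea = 57.16 kJ/mol

57.16 kJ/mol


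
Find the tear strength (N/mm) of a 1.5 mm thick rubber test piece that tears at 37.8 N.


Tear strength = force / thickness
= 37.8 / 1.5
= 25.2 N/mm

25.2 N/mm
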